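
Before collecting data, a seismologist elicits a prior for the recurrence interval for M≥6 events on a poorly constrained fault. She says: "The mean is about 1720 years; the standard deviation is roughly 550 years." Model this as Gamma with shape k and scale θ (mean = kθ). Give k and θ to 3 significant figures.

For Gamma(k, scale θ): mean = kθ, variance = kθ², so CV = 1/√k.
CV = SD/mean = 550/1720 = 0.3198, hence k = 1/CV² = 9.78.
Then θ = mean/k = 1720/9.78 = 176.

k ≈ 9.78, θ ≈ 176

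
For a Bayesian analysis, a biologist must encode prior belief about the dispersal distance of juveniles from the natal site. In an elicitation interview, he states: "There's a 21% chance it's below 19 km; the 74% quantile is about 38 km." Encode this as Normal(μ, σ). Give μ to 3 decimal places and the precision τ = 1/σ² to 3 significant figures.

For Normal(μ,σ), the p-quantile is μ + z_p·σ. Here z_{0.21} = -0.8064, z_{0.74} = 0.6433.
So 19 = μ − 0.8064σ and 38 = μ + 0.6433σ.
Subtracting: σ = (38 − 19)/(0.6433 − (-0.8064)) = 13.106.
Then μ = 19 − (-0.8064)·13.106 = 29.569.
Precision τ = 1/σ² = 1/13.11² = 0.00582.

μ = 29.569, τ = 0.00582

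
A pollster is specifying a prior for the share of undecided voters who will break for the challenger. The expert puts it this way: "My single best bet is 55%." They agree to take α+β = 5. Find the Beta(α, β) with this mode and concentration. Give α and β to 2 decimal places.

α = 2.65, β = 2.35

For α,β > 1 the Beta mode is (α−1)/(α+β−2). With α+β = 5, the mode is (α−1)/3.
Set (α−1)/3 = 0.55 → α = 1 + 0.55·3 = 2.65.
β = 5 − α = 2.35.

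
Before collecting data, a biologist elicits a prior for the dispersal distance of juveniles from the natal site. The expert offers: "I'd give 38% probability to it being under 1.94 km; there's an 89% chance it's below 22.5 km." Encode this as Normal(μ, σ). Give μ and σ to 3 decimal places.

μ = 6.040, σ = 13.420

The p-quantile of Normal(μ,σ) is μ + z_p·σ, with z_{0.38} = -0.3055 and z_{0.89} = 1.227.
Eliminate σ: μ = (z₂·x₁ − z₁·x₂)/(z₂ − z₁) = (1.227·1.94 − (-0.3055)·22.5)/1.532 = 6.040.
Then σ = (x₂ − x₁)/(z₂ − z₁) = (22.5 − 1.94)/1.532 = 13.420.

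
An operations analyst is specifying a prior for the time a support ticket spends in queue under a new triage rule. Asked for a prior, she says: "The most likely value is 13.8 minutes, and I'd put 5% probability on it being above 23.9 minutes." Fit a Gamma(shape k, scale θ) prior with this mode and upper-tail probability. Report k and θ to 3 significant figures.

Gamma(k,θ) with k>1 has mode (k−1)θ, so θ = 13.8/(k−1).
Need P(X < 23.9) = 0.95 with θ tied to k this way. Start at k = 2, θ = 13.8: P(X<23.9) ≈ 0.517.
Too low — raise k to concentrate. Iterating converges to k ≈ 10.3.
Then θ = 13.8/(10.3−1) ≈ 1.49.

k ≈ 10.3, θ ≈ 1.49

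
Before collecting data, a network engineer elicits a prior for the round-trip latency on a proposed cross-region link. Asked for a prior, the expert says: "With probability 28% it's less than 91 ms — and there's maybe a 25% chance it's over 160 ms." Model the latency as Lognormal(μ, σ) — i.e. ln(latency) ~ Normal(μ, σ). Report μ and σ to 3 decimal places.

μ ≈ 4.772, σ ≈ 0.449

If T ~ Lognormal(μ,σ) then ln T ~ Normal(μ,σ), so the p-quantile of ln T is μ + z_p·σ.
ln(91) = 4.511 and ln(160) = 5.075; z_{0.28} = -0.5828, z_{0.75} = 0.6745.
σ = (5.075 − 4.511)/(0.6745 − (-0.5828)) = 0.449.
μ = 4.511 − (-0.5828)·0.449 = 4.772.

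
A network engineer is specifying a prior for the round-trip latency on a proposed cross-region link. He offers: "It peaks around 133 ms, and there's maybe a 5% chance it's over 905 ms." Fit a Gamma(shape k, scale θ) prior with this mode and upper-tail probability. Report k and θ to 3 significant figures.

Gamma(k,θ) with k>1 has mode (k−1)θ, so θ = 133/(k−1).
Need P(X < 905) = 0.95 with θ tied to k this way. Start at k = 2, θ = 133: P(X<905) ≈ 0.991.
Too high — lower k to spread out. Iterating converges to k ≈ 1.6.
Then θ = 133/(1.6−1) ≈ 222.

k ≈ 1.6, θ ≈ 222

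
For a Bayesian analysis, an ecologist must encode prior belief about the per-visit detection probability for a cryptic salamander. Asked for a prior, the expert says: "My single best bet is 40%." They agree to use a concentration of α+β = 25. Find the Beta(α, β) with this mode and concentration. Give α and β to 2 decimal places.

For α,β > 1 the Beta mode is (α−1)/(α+β−2). With α+β = 25, the mode is (α−1)/23.
Set (α−1)/23 = 0.4 → α = 1 + 0.4·23 = 10.20.
β = 25 − α = 14.80.

α = 10.20, β = 14.80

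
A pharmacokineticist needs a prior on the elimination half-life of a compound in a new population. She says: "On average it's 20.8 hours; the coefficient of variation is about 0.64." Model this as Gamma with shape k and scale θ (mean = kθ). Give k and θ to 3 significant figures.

k ≈ 2.44, θ ≈ 8.52

For Gamma(k, scale θ): mean = kθ, variance = kθ², so CV = 1/√k.
CV = 0.64, hence k = 1/CV² = 2.44.
Then θ = mean/k = 20.8/2.44 = 8.52.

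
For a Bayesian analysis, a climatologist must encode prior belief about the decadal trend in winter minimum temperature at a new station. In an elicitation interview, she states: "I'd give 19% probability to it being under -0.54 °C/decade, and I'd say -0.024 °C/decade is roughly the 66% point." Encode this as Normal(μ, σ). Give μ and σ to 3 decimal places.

For Normal(μ,σ), the p-quantile is μ + z_p·σ. Here z_{0.19} = -0.8779, z_{0.66} = 0.4125.
So -0.54 = μ − 0.8779σ and -0.024 = μ + 0.4125σ.
Subtracting: σ = (-0.024 − -0.54)/(0.4125 − (-0.8779)) = 0.400.
Then μ = -0.54 − (-0.8779)·0.400 = -0.189.

μ = -0.189, σ = 0.400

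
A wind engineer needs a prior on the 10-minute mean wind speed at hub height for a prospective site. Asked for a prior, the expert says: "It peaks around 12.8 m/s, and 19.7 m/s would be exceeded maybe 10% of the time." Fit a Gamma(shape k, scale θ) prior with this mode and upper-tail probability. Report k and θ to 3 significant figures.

Gamma(k,θ) with k>1 has mode (k−1)θ, so θ = 12.8/(k−1).
Need P(X < 19.7) = 0.9 with θ tied to k this way. Start at k = 2, θ = 12.8: P(X<19.7) ≈ 0.455.
Too low — raise k to concentrate. Iterating converges to k ≈ 11.
Then θ = 12.8/(11−1) ≈ 1.27.

k ≈ 11, θ ≈ 1.27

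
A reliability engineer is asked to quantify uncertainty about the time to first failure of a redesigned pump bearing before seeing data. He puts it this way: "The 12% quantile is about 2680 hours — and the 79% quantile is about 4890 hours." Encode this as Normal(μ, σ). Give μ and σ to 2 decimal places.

For Normal(μ,σ), the p-quantile is μ + z_p·σ. Here z_{0.12} = -1.175, z_{0.79} = 0.8064.
So 2680 = μ − 1.175σ and 4890 = μ + 0.8064σ.
Subtracting: σ = (4890 − 2680)/(0.8064 − (-1.175)) = 1115.37.
Then μ = 2680 − (-1.175)·1115.37 = 3990.54.

μ = 3990.54, σ = 1115.37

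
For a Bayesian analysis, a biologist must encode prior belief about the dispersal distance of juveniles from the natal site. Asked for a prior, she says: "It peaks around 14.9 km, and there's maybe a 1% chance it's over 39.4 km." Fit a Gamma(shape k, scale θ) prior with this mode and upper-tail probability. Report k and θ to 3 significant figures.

Gamma(k,θ) with k>1 has mode (k−1)θ, so θ = 14.9/(k−1).
Need P(X < 39.4) = 0.99 with θ tied to k this way. Start at k = 2, θ = 14.9: P(X<39.4) ≈ 0.741.
Too low — raise k to concentrate. Iterating converges to k ≈ 5.9.
Then θ = 14.9/(5.9−1) ≈ 3.04.

k ≈ 5.9, θ ≈ 3.04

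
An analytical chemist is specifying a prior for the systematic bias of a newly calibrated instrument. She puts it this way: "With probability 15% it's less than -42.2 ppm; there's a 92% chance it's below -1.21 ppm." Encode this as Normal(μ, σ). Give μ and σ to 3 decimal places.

μ = -24.800, σ = 16.789

For Normal(μ,σ), the p-quantile is μ + z_p·σ. Here z_{0.15} = -1.036, z_{0.92} = 1.405.
So -42.2 = μ − 1.036σ and -1.21 = μ + 1.405σ.
Subtracting: σ = (-1.21 − -42.2)/(1.405 − (-1.036)) = 16.789.
Then μ = -42.2 − (-1.036)·16.789 = -24.800.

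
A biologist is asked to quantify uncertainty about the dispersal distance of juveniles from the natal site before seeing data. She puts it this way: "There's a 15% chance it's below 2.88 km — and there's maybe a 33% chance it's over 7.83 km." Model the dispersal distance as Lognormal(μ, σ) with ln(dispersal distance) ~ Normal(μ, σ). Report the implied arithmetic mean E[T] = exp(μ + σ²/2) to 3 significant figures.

E[T] ≈ 7.31 km

If T ~ Lognormal(μ,σ) then ln T ~ Normal(μ,σ), so the p-quantile of ln T is μ + z_p·σ.
ln(2.88) = 1.058 and ln(7.83) = 2.058; z_{0.15} = -1.036, z_{0.67} = 0.4399.
σ = (2.058 − 1.058)/(0.4399 − (-1.036)) = 0.677.
μ = 1.058 − (-1.036)·0.677 = 1.760.
E[T] = exp(μ + σ²/2) = exp(1.760 + 0.2295) = 7.31 km.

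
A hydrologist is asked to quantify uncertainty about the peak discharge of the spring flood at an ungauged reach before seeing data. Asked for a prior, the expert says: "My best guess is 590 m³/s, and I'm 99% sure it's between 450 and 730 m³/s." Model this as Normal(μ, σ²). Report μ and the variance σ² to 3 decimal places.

μ = 590.000, σ² = 2954.078

A symmetric 99% interval runs μ ± z·σ with z = 2.576.
Half-width = 140, so σ = 140/2.576 = 54.3514 and σ² = 2954.078.
μ is the stated best guess, 590.000.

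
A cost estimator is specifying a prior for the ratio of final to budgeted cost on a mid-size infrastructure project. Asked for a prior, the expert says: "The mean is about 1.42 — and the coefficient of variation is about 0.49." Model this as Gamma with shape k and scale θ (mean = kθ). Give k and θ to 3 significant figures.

k ≈ 4.16, θ ≈ 0.341

For Gamma(k, scale θ): mean = kθ, variance = kθ², so CV = 1/√k.
CV = 0.49, hence k = 1/CV² = 4.16.
Then θ = mean/k = 1.42/4.16 = 0.341.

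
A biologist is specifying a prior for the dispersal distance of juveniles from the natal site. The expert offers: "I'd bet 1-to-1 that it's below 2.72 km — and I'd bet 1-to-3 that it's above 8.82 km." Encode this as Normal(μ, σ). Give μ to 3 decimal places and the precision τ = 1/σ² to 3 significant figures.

μ = 2.720, τ = 0.0122

The p-quantile of Normal(μ,σ) is μ + z_p·σ, with z_{0.5} = 0 and z_{0.75} = 0.6745.
Eliminate σ: μ = (z₂·x₁ − z₁·x₂)/(z₂ − z₁) = (0.6745·2.72 − (0)·8.82)/0.6745 = 2.720.
Then σ = (x₂ − x₁)/(z₂ − z₁) = (8.82 − 2.72)/0.6745 = 9.044.
Precision τ = 1/σ² = 1/9.044² = 0.0122.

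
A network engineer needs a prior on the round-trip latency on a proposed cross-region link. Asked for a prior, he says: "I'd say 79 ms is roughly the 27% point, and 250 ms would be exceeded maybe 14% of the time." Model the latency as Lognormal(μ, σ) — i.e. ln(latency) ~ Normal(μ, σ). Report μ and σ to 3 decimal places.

If T ~ Lognormal(μ,σ) then ln T ~ Normal(μ,σ), so the p-quantile of ln T is μ + z_p·σ.
ln(79) = 4.369 and ln(250) = 5.521; z_{0.27} = -0.6128, z_{0.86} = 1.08.
σ = (5.521 − 4.369)/(1.08 − (-0.6128)) = 0.680.
μ = 4.369 − (-0.6128)·0.680 = 4.786.

μ ≈ 4.786, σ ≈ 0.680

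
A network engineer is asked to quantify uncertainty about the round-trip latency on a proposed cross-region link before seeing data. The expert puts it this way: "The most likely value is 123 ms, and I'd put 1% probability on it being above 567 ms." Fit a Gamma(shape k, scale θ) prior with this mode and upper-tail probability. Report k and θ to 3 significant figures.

k ≈ 2.72, θ ≈ 71.5

Gamma(k,θ) with k>1 has mode (k−1)θ, so θ = 123/(k−1).
Need P(X < 567) = 0.99 with θ tied to k this way. Start at k = 2, θ = 123: P(X<567) ≈ 0.944.
Too low — raise k to concentrate. Iterating converges to k ≈ 2.72.
Then θ = 123/(2.72−1) ≈ 71.5.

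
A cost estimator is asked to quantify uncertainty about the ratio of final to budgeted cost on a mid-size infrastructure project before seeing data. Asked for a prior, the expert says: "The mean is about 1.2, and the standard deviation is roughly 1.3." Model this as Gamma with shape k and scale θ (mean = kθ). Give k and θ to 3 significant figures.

For Gamma(k, scale θ): mean = kθ, variance = kθ², so CV = 1/√k.
CV = SD/mean = 1.3/1.2 = 1.083, hence k = 1/CV² = 0.852.
Then θ = mean/k = 1.2/0.852 = 1.41.

k ≈ 0.852, θ ≈ 1.41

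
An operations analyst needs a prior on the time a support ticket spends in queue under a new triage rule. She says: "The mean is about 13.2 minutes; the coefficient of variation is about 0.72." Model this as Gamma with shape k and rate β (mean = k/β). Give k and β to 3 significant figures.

k ≈ 1.93, β ≈ 0.146

For Gamma(k, rate β): mean = k/β, variance = k/β², so CV = 1/√k.
CV = 0.72, hence k = 1/CV² = 1.93.
Then β = k/mean = 1.93/13.2 = 0.146.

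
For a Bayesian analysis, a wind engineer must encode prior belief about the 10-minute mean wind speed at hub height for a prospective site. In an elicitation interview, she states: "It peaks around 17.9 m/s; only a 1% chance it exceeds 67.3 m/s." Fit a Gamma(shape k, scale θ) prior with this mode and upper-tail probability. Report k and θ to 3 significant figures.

k ≈ 3.42, θ ≈ 7.39

Gamma(k,θ) with k>1 has mode (k−1)θ, so θ = 17.9/(k−1).
Need P(X < 67.3) = 0.99 with θ tied to k this way. Start at k = 2, θ = 17.9: P(X<67.3) ≈ 0.889.
Too low — raise k to concentrate. Iterating converges to k ≈ 3.42.
Then θ = 17.9/(3.42−1) ≈ 7.39.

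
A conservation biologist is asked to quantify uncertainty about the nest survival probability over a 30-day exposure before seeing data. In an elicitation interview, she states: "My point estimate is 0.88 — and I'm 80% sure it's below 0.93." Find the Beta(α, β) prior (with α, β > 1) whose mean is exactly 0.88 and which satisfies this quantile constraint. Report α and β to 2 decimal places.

With mean 0.88 fixed, write α = 0.88s, β = 0.12s where s = α+β.
Need P(θ < 0.93) = 0.8 under Beta(0.88s, 0.12s). Normal approximation: (q−m)/√(m(1−m)/s) ≈ z_{0.8} = 0.842, so s ≈ 0.88·0.12·(0.842)²/(0.93−0.88)² = 29.9.
At s = 29.9: P(θ<0.93) ≈ 0.795. Adjusting to match 0.8 gives s ≈ 30.86.
So α = 0.88·30.86 ≈ 27.16, β = 0.12·30.86 ≈ 3.70.

α ≈ 27.16, β ≈ 3.70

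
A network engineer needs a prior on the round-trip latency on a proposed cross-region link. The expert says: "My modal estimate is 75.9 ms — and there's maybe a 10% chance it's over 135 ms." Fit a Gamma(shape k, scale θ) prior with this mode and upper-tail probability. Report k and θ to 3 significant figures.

Gamma(k,θ) with k>1 has mode (k−1)θ, so θ = 75.9/(k−1).
Need P(X < 135) = 0.9 with θ tied to k this way. Start at k = 2, θ = 75.9: P(X<135) ≈ 0.531.
Too low — raise k to concentrate. Iterating converges to k ≈ 6.74.
Then θ = 75.9/(6.74−1) ≈ 13.2.

k ≈ 6.74, θ ≈ 13.2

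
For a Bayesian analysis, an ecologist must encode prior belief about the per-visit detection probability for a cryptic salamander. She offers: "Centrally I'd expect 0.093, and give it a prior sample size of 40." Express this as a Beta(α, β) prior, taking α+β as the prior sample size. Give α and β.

Under the effective-sample-size interpretation, Beta(α, β) has prior mean α/(α+β) and prior sample size α+β.
So α+β = 40 and α/(α+β) = 0.093, giving α = 0.093·40 = 3.72 and β = 40 − 3.72 = 36.28.

α = 3.72, β = 36.28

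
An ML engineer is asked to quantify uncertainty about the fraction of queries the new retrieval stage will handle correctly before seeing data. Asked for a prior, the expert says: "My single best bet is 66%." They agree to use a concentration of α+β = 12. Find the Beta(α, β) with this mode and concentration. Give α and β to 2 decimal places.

For α,β > 1 the Beta mode is (α−1)/(α+β−2). With α+β = 12, the mode is (α−1)/10.
Set (α−1)/10 = 0.66 → α = 1 + 0.66·10 = 7.60.
β = 12 − α = 4.40.

α = 7.60, β = 4.40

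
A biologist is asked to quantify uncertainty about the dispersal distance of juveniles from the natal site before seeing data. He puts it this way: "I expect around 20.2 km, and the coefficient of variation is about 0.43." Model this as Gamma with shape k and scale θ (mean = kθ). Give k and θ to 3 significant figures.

For Gamma(k, scale θ): mean = kθ, variance = kθ², so CV = 1/√k.
CV = 0.43, hence k = 1/CV² = 5.41.
Then θ = mean/k = 20.2/5.41 = 3.73.

k ≈ 5.41, θ ≈ 3.73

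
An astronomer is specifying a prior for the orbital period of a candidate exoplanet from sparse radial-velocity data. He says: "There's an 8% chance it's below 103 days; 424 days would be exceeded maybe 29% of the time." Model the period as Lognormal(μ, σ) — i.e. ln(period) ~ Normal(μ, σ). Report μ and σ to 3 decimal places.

μ ≈ 5.650, σ ≈ 0.723

If T ~ Lognormal(μ,σ) then ln T ~ Normal(μ,σ), so the p-quantile of ln T is μ + z_p·σ.
ln(103) = 4.635 and ln(424) = 6.05; z_{0.08} = -1.405, z_{0.71} = 0.5534.
σ = (6.05 − 4.635)/(0.5534 − (-1.405)) = 0.723.
μ = 4.635 − (-1.405)·0.723 = 5.650.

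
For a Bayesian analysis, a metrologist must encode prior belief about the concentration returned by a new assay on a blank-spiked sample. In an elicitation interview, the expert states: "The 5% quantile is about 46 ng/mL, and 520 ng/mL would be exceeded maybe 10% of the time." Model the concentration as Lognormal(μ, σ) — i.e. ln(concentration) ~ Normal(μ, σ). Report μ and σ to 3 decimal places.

If T ~ Lognormal(μ,σ) then ln T ~ Normal(μ,σ), so the p-quantile of ln T is μ + z_p·σ.
ln(46) = 3.829 and ln(520) = 6.254; z_{0.05} = -1.645, z_{0.9} = 1.282.
σ = (6.254 − 3.829)/(1.282 − (-1.645)) = 0.829.
μ = 3.829 − (-1.645)·0.829 = 5.192.

μ ≈ 5.192, σ ≈ 0.829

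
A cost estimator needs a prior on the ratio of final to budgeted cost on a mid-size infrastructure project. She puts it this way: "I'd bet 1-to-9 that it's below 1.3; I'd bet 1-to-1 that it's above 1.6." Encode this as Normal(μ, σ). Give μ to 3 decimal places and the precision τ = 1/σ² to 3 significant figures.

For Normal(μ,σ), the p-quantile is μ + z_p·σ. Here z_{0.1} = -1.282, z_{0.5} = 0.
So 1.3 = μ − 1.282σ and 1.6 = μ + 0σ.
Subtracting: σ = (1.6 − 1.3)/(0 − (-1.282)) = 0.234.
Then μ = 1.3 − (-1.282)·0.234 = 1.600.
Precision τ = 1/σ² = 1/0.2341² = 18.2.

μ = 1.600, τ = 18.2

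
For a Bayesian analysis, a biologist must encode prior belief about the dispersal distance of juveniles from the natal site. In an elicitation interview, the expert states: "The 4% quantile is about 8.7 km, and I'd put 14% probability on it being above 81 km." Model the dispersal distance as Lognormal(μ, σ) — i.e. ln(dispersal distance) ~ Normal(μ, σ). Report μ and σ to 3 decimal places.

If T ~ Lognormal(μ,σ) then ln T ~ Normal(μ,σ), so the p-quantile of ln T is μ + z_p·σ.
ln(8.7) = 2.163 and ln(81) = 4.394; z_{0.04} = -1.751, z_{0.86} = 1.08.
σ = (4.394 − 2.163)/(1.08 − (-1.751)) = 0.788.
μ = 2.163 − (-1.751)·0.788 = 3.543.

μ ≈ 3.543, σ ≈ 0.788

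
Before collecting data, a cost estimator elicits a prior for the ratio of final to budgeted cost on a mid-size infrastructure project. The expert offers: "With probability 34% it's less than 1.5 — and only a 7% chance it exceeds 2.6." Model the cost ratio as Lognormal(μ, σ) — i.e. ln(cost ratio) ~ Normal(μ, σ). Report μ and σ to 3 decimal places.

If T ~ Lognormal(μ,σ) then ln T ~ Normal(μ,σ), so the p-quantile of ln T is μ + z_p·σ.
ln(1.5) = 0.4055 and ln(2.6) = 0.9555; z_{0.34} = -0.4125, z_{0.93} = 1.476.
σ = (0.9555 − 0.4055)/(1.476 − (-0.4125)) = 0.291.
μ = 0.4055 − (-0.4125)·0.291 = 0.526.

μ ≈ 0.526, σ ≈ 0.291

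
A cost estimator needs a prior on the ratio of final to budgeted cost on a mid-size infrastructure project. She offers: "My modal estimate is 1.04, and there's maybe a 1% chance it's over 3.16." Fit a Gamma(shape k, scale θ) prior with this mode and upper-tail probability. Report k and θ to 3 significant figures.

Gamma(k,θ) with k>1 has mode (k−1)θ, so θ = 1.04/(k−1).
Need P(X < 3.16) = 0.99 with θ tied to k this way. Start at k = 2, θ = 1.04: P(X<3.16) ≈ 0.807.
Too low — raise k to concentrate. Iterating converges to k ≈ 4.63.
Then θ = 1.04/(4.63−1) ≈ 0.286.

k ≈ 4.63, θ ≈ 0.286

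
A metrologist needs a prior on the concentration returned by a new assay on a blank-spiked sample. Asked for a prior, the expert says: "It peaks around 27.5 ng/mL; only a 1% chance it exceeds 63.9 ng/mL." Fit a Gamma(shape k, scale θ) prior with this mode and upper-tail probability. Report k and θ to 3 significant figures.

k ≈ 7.71, θ ≈ 4.1

Gamma(k,θ) with k>1 has mode (k−1)θ, so θ = 27.5/(k−1).
Need P(X < 63.9) = 0.99 with θ tied to k this way. Start at k = 2, θ = 27.5: P(X<63.9) ≈ 0.675.
Too low — raise k to concentrate. Iterating converges to k ≈ 7.71.
Then θ = 27.5/(7.71−1) ≈ 4.1.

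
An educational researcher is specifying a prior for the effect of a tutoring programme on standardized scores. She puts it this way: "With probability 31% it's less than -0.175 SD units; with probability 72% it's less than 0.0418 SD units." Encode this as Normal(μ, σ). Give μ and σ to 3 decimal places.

μ = -0.075, σ = 0.201

For Normal(μ,σ), the p-quantile is μ + z_p·σ. Here z_{0.31} = -0.4959, z_{0.72} = 0.5828.
So -0.175 = μ − 0.4959σ and 0.0418 = μ + 0.5828σ.
Subtracting: σ = (0.0418 − -0.175)/(0.5828 − (-0.4959)) = 0.201.
Then μ = -0.175 − (-0.4959)·0.201 = -0.075.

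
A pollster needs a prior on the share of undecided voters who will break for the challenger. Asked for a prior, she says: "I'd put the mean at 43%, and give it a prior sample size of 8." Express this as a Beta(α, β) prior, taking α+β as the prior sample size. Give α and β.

α = 3.44, β = 4.56

Under the effective-sample-size interpretation, Beta(α, β) has prior mean α/(α+β) and prior sample size α+β.
So α+β = 8 and α/(α+β) = 0.43, giving α = 0.43·8 = 3.44 and β = 8 − 3.44 = 4.56.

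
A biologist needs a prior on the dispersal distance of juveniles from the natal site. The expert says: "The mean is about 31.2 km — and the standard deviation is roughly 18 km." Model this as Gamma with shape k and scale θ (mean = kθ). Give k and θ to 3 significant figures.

For Gamma(k, scale θ): mean = kθ, variance = kθ², so CV = 1/√k.
CV = SD/mean = 18/31.2 = 0.5769, hence k = 1/CV² = 3.
Then θ = mean/k = 31.2/3 = 10.4.

k ≈ 3, θ ≈ 10.4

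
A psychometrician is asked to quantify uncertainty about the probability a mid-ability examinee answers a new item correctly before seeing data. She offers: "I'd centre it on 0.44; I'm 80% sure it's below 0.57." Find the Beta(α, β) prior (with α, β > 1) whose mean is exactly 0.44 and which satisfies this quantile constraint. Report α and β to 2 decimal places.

With mean 0.44 fixed, write α = 0.44s, β = 0.56s where s = α+β.
Need P(θ < 0.57) = 0.8 under Beta(0.44s, 0.56s). Normal approximation: (q−m)/√(m(1−m)/s) ≈ z_{0.8} = 0.842, so s ≈ 0.44·0.56·(0.842)²/(0.57−0.44)² = 10.3.
At s = 10.3: P(θ<0.57) ≈ 0.801. Adjusting to match 0.8 gives s ≈ 10.28.
So α = 0.44·10.28 ≈ 4.52, β = 0.56·10.28 ≈ 5.76.

α ≈ 4.52, β ≈ 5.76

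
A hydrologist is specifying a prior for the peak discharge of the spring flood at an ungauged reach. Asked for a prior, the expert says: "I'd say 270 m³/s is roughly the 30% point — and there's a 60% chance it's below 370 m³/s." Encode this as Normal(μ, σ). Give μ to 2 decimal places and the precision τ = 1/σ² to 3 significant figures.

μ = 337.43, τ = 6.05e-05

The p-quantile of Normal(μ,σ) is μ + z_p·σ, with z_{0.3} = -0.5244 and z_{0.6} = 0.2533.
Eliminate σ: μ = (z₂·x₁ − z₁·x₂)/(z₂ − z₁) = (0.2533·270 − (-0.5244)·370)/0.7777 = 337.43.
Then σ = (x₂ − x₁)/(z₂ − z₁) = (370 − 270)/0.7777 = 128.58.
Precision τ = 1/σ² = 1/128.6² = 6.05e-05.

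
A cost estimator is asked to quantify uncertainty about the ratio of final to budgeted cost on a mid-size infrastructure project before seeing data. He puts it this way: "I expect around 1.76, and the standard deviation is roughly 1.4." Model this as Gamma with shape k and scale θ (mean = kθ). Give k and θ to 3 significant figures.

For Gamma(k, scale θ): mean = kθ, variance = kθ², so CV = 1/√k.
CV = SD/mean = 1.4/1.76 = 0.7955, hence k = 1/CV² = 1.58.
Then θ = mean/k = 1.76/1.58 = 1.11.

k ≈ 1.58, θ ≈ 1.11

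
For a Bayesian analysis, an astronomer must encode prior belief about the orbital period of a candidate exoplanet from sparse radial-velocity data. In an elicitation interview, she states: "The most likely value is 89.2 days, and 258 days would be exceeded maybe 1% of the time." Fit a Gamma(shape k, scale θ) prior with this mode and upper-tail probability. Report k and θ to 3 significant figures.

Gamma(k,θ) with k>1 has mode (k−1)θ, so θ = 89.2/(k−1).
Need P(X < 258) = 0.99 with θ tied to k this way. Start at k = 2, θ = 89.2: P(X<258) ≈ 0.784.
Too low — raise k to concentrate. Iterating converges to k ≈ 5.03.
Then θ = 89.2/(5.03−1) ≈ 22.2.

k ≈ 5.03, θ ≈ 22.2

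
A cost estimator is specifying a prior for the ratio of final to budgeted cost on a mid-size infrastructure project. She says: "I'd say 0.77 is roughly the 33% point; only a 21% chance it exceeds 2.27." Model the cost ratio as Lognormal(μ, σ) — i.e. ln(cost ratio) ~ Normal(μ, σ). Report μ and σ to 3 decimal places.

If T ~ Lognormal(μ,σ) then ln T ~ Normal(μ,σ), so the p-quantile of ln T is μ + z_p·σ.
ln(0.77) = -0.2614 and ln(2.27) = 0.8198; z_{0.33} = -0.4399, z_{0.79} = 0.8064.
σ = (0.8198 − -0.2614)/(0.8064 − (-0.4399)) = 0.867.
μ = -0.2614 − (-0.4399)·0.867 = 0.120.

μ ≈ 0.120, σ ≈ 0.867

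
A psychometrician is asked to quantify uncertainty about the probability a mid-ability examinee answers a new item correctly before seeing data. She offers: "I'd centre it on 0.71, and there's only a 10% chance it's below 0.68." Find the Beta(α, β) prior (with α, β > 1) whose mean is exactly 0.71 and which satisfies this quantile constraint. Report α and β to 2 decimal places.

With mean 0.71 fixed, write α = 0.71s, β = 0.29s where s = α+β.
Need P(θ < 0.68) = 0.1 under Beta(0.71s, 0.29s). Normal approximation: (q−m)/√(m(1−m)/s) ≈ z_{0.1} = -1.28, so s ≈ 0.71·0.29·(-1.28)²/(0.68−0.71)² = 375.7.
At s = 375.7: P(θ<0.68) ≈ 0.102. Adjusting to match 0.1 gives s ≈ 381.16.
So α = 0.71·381.16 ≈ 270.63, β = 0.29·381.16 ≈ 110.54.

α ≈ 270.63, β ≈ 110.54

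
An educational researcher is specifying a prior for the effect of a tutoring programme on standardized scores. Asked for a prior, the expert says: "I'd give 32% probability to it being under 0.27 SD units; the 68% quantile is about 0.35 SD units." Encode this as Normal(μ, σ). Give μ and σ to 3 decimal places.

The p-quantile of Normal(μ,σ) is μ + z_p·σ, with z_{0.32} = -0.4677 and z_{0.68} = 0.4677.
Eliminate σ: μ = (z₂·x₁ − z₁·x₂)/(z₂ − z₁) = (0.4677·0.27 − (-0.4677)·0.35)/0.9354 = 0.310.
Then σ = (x₂ − x₁)/(z₂ − z₁) = (0.35 − 0.27)/0.9354 = 0.086.

μ = 0.310, σ = 0.086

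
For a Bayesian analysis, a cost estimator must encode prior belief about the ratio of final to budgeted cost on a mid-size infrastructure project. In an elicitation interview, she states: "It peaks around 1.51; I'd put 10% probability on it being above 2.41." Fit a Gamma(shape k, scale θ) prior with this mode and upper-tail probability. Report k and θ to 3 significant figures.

k ≈ 9.59, θ ≈ 0.176

Gamma(k,θ) with k>1 has mode (k−1)θ, so θ = 1.51/(k−1).
Need P(X < 2.41) = 0.9 with θ tied to k this way. Start at k = 2, θ = 1.51: P(X<2.41) ≈ 0.474.
Too low — raise k to concentrate. Iterating converges to k ≈ 9.59.
Then θ = 1.51/(9.59−1) ≈ 0.176.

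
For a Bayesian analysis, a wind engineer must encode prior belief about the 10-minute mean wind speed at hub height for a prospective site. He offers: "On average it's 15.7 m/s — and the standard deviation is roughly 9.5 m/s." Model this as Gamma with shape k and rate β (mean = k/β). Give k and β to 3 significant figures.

k ≈ 2.73, β ≈ 0.174

For Gamma(k, rate β): mean = k/β, variance = k/β², so CV = 1/√k.
CV = SD/mean = 9.5/15.7 = 0.6051, hence k = 1/CV² = 2.73.
Then β = k/mean = 2.73/15.7 = 0.174.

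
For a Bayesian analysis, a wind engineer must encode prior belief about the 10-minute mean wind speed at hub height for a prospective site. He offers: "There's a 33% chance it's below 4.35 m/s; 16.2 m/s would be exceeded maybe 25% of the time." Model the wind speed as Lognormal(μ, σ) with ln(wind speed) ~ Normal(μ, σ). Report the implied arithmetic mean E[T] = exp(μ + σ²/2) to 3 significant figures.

E[T] ≈ 14.7 m/s

If T ~ Lognormal(μ,σ) then ln T ~ Normal(μ,σ), so the p-quantile of ln T is μ + z_p·σ.
ln(4.35) = 1.47 and ln(16.2) = 2.785; z_{0.33} = -0.4399, z_{0.75} = 0.6745.
σ = (2.785 − 1.47)/(0.6745 − (-0.4399)) = 1.180.
μ = 1.47 − (-0.4399)·1.180 = 1.989.
E[T] = exp(μ + σ²/2) = exp(1.989 + 0.6960) = 14.7 m/s.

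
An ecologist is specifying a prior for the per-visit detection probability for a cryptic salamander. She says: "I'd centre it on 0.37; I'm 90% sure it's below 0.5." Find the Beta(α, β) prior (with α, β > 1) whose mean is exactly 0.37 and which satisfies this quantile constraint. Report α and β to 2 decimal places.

With mean 0.37 fixed, write α = 0.37s, β = 0.63s where s = α+β.
Need P(θ < 0.5) = 0.9 under Beta(0.37s, 0.63s). Normal approximation: (q−m)/√(m(1−m)/s) ≈ z_{0.9} = 1.28, so s ≈ 0.37·0.63·(1.28)²/(0.5−0.37)² = 22.7.
At s = 22.7: P(θ<0.5) ≈ 0.898. Adjusting to match 0.9 gives s ≈ 23.14.
So α = 0.37·23.14 ≈ 8.56, β = 0.63·23.14 ≈ 14.58.

α ≈ 8.56, β ≈ 14.58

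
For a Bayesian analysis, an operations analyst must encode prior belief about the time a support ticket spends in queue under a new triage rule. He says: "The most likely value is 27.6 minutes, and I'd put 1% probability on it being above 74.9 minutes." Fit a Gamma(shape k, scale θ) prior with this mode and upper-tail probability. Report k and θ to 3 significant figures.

k ≈ 5.62, θ ≈ 5.97

Gamma(k,θ) with k>1 has mode (k−1)θ, so θ = 27.6/(k−1).
Need P(X < 74.9) = 0.99 with θ tied to k this way. Start at k = 2, θ = 27.6: P(X<74.9) ≈ 0.754.
Too low — raise k to concentrate. Iterating converges to k ≈ 5.62.
Then θ = 27.6/(5.62−1) ≈ 5.97.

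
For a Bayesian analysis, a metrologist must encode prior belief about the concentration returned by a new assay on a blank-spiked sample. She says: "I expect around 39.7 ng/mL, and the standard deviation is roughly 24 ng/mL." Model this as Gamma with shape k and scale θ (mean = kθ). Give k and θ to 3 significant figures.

k ≈ 2.74, θ ≈ 14.5

For Gamma(k, scale θ): mean = kθ, variance = kθ², so CV = 1/√k.
CV = SD/mean = 24/39.7 = 0.6045, hence k = 1/CV² = 2.74.
Then θ = mean/k = 39.7/2.74 = 14.5.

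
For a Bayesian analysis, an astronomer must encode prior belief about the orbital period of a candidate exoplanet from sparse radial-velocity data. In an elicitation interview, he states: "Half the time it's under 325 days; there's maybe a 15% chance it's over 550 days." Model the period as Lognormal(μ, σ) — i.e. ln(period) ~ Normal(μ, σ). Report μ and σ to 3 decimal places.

μ ≈ 5.784, σ ≈ 0.508

If T ~ Lognormal(μ,σ) then ln T ~ Normal(μ,σ), so the p-quantile of ln T is μ + z_p·σ.
ln(325) = 5.784 and ln(550) = 6.31; z_{0.5} = 0, z_{0.85} = 1.036.
σ = (6.31 − 5.784)/(1.036 − (0)) = 0.508.
μ = 5.784 − (0)·0.508 = 5.784.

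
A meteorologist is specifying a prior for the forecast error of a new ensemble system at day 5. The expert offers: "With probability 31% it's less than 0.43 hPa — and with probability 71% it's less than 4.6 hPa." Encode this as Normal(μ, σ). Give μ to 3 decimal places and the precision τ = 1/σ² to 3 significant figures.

μ = 2.401, τ = 0.0633

The p-quantile of Normal(μ,σ) is μ + z_p·σ, with z_{0.31} = -0.4959 and z_{0.71} = 0.5534.
Eliminate σ: μ = (z₂·x₁ − z₁·x₂)/(z₂ − z₁) = (0.5534·0.43 − (-0.4959)·4.6)/1.049 = 2.401.
Then σ = (x₂ − x₁)/(z₂ − z₁) = (4.6 − 0.43)/1.049 = 3.974.
Precision τ = 1/σ² = 1/3.974² = 0.0633.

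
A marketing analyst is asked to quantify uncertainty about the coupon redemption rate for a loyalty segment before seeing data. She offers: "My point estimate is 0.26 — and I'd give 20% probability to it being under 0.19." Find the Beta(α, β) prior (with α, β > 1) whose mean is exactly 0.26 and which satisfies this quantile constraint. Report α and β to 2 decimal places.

With mean 0.26 fixed, write α = 0.26s, β = 0.74s where s = α+β.
Need P(θ < 0.19) = 0.2 under Beta(0.26s, 0.74s). Normal approximation: (q−m)/√(m(1−m)/s) ≈ z_{0.2} = -0.842, so s ≈ 0.26·0.74·(-0.842)²/(0.19−0.26)² = 27.8.
At s = 27.8: P(θ<0.19) ≈ 0.205. Adjusting to match 0.2 gives s ≈ 28.78.
So α = 0.26·28.78 ≈ 7.48, β = 0.74·28.78 ≈ 21.30.

α ≈ 7.48, β ≈ 21.30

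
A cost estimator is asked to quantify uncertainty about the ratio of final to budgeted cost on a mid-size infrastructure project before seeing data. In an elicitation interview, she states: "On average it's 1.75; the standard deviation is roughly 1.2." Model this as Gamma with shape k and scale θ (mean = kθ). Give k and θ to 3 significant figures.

For Gamma(k, scale θ): mean = kθ, variance = kθ², so CV = 1/√k.
CV = SD/mean = 1.2/1.75 = 0.6857, hence k = 1/CV² = 2.13.
Then θ = mean/k = 1.75/2.13 = 0.823.

k ≈ 2.13, θ ≈ 0.823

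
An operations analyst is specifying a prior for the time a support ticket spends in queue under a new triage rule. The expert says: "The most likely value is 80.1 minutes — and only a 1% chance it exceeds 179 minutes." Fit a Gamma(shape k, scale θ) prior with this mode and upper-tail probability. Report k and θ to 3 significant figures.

Gamma(k,θ) with k>1 has mode (k−1)θ, so θ = 80.1/(k−1).
Need P(X < 179) = 0.99 with θ tied to k this way. Start at k = 2, θ = 80.1: P(X<179) ≈ 0.654.
Too low — raise k to concentrate. Iterating converges to k ≈ 8.43.
Then θ = 80.1/(8.43−1) ≈ 10.8.

k ≈ 8.43, θ ≈ 10.8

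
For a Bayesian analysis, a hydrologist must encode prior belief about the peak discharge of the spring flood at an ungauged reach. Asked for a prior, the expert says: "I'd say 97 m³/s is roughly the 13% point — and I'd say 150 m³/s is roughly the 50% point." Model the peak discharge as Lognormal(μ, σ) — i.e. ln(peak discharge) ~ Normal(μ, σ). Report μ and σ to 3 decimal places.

μ ≈ 5.011, σ ≈ 0.387

If T ~ Lognormal(μ,σ) then ln T ~ Normal(μ,σ), so the p-quantile of ln T is μ + z_p·σ.
ln(97) = 4.575 and ln(150) = 5.011; z_{0.13} = -1.126, z_{0.5} = 0.
σ = (5.011 − 4.575)/(0 − (-1.126)) = 0.387.
μ = 4.575 − (-1.126)·0.387 = 5.011.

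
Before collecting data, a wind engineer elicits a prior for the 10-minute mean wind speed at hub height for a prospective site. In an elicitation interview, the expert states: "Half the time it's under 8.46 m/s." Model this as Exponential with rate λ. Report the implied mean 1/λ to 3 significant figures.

Exponential median = ln 2 / λ, so λ = ln 2 / 8.46 = 0.0819.
Mean = 1/λ = 12.2 m/s.

mean ≈ 12.2 m/s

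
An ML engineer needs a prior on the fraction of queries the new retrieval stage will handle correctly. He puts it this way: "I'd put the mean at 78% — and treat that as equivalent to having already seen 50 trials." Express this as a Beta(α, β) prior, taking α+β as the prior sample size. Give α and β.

Under the effective-sample-size interpretation, Beta(α, β) has prior mean α/(α+β) and prior sample size α+β.
So α+β = 50 and α/(α+β) = 0.78, giving α = 0.78·50 = 39 and β = 50 − 39 = 11.

α = 39, β = 11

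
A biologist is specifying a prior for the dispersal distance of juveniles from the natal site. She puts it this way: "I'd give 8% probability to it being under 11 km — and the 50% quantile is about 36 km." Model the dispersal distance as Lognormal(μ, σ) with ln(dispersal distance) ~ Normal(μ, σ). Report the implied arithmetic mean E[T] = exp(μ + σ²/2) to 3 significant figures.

E[T] ≈ 51.4 km

If T ~ Lognormal(μ,σ) then ln T ~ Normal(μ,σ), so the p-quantile of ln T is μ + z_p·σ.
ln(11) = 2.398 and ln(36) = 3.584; z_{0.08} = -1.405, z_{0.5} = 0.
σ = (3.584 − 2.398)/(0 − (-1.405)) = 0.844.
μ = 2.398 − (-1.405)·0.844 = 3.584.
E[T] = exp(μ + σ²/2) = exp(3.584 + 0.3560) = 51.4 km.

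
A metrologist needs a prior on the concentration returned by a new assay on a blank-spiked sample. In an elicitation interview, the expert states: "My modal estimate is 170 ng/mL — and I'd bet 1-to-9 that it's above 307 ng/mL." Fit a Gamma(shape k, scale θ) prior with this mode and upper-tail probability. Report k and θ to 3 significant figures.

k ≈ 6.45, θ ≈ 31.2

Gamma(k,θ) with k>1 has mode (k−1)θ, so θ = 170/(k−1).
Need P(X < 307) = 0.9 with θ tied to k this way. Start at k = 2, θ = 170: P(X<307) ≈ 0.539.
Too low — raise k to concentrate. Iterating converges to k ≈ 6.45.
Then θ = 170/(6.45−1) ≈ 31.2.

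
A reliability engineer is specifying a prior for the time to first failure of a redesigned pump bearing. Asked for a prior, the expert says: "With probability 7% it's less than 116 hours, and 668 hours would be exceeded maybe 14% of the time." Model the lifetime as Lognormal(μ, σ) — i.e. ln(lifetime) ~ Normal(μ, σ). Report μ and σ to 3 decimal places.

If T ~ Lognormal(μ,σ) then ln T ~ Normal(μ,σ), so the p-quantile of ln T is μ + z_p·σ.
ln(116) = 4.754 and ln(668) = 6.504; z_{0.07} = -1.476, z_{0.86} = 1.08.
σ = (6.504 − 4.754)/(1.08 − (-1.476)) = 0.685.
μ = 4.754 − (-1.476)·0.685 = 5.764.

μ ≈ 5.764, σ ≈ 0.685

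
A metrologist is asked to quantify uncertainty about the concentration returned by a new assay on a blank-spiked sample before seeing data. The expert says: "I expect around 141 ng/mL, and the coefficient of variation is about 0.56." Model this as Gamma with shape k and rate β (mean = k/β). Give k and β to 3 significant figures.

For Gamma(k, rate β): mean = k/β, variance = k/β², so CV = 1/√k.
CV = 0.56, hence k = 1/CV² = 3.19.
Then β = k/mean = 3.19/141 = 0.0226.

k ≈ 3.19, β ≈ 0.0226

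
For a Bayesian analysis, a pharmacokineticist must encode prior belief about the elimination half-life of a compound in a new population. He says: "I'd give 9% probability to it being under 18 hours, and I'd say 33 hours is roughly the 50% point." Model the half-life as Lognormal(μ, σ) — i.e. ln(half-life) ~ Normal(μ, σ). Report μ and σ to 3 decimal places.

If T ~ Lognormal(μ,σ) then ln T ~ Normal(μ,σ), so the p-quantile of ln T is μ + z_p·σ.
ln(18) = 2.89 and ln(33) = 3.497; z_{0.09} = -1.341, z_{0.5} = 0.
σ = (3.497 − 2.89)/(0 − (-1.341)) = 0.452.
μ = 2.89 − (-1.341)·0.452 = 3.497.

μ ≈ 3.497, σ ≈ 0.452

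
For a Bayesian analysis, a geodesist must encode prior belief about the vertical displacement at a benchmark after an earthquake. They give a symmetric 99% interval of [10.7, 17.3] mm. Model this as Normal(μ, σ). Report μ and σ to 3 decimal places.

A symmetric 99% interval runs μ ± z·σ with z = 2.576.
Half-width = 3.3, so σ = 3.3/2.576 = 1.281.
μ is the interval midpoint, 14.000.

μ = 14.000, σ = 1.281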